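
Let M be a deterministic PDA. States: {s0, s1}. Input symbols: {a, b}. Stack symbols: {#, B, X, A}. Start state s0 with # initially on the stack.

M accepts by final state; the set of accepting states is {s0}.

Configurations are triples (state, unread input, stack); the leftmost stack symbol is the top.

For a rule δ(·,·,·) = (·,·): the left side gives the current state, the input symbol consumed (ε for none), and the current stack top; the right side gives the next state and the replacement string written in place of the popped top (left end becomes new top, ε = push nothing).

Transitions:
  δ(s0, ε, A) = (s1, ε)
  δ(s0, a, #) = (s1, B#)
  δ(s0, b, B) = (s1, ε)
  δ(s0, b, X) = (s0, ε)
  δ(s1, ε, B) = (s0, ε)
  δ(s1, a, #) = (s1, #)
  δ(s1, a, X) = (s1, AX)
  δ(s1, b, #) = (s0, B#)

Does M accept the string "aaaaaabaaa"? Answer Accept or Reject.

(s0, aaaaaabaaa, #)
  read a, top #: go to s1, push B# → (s1, aaaaabaaa, B#)
  ε-move, top B: go to s0, push ε → (s0, aaaaabaaa, #)
  read a, top #: go to s1, push B# → (s1, aaaabaaa, B#)
  ε-move, top B: go to s0, push ε → (s0, aaaabaaa, #)
  read a, top #: go to s1, push B# → (s1, aaabaaa, B#)
  ε-move, top B: go to s0, push ε → (s0, aaabaaa, #)
  read a, top #: go to s1, push B# → (s1, aabaaa, B#)
  ε-move, top B: go to s0, push ε → (s0, aabaaa, #)
  read a, top #: go to s1, push B# → (s1, abaaa, B#)
  ε-move, top B: go to s0, push ε → (s0, abaaa, #)
  read a, top #: go to s1, push B# → (s1, baaa, B#)
  ε-move, top B: go to s0, push ε → (s0, baaa, #)
No transition applies at (s0, baaa, #); input not fully consumed.

Reject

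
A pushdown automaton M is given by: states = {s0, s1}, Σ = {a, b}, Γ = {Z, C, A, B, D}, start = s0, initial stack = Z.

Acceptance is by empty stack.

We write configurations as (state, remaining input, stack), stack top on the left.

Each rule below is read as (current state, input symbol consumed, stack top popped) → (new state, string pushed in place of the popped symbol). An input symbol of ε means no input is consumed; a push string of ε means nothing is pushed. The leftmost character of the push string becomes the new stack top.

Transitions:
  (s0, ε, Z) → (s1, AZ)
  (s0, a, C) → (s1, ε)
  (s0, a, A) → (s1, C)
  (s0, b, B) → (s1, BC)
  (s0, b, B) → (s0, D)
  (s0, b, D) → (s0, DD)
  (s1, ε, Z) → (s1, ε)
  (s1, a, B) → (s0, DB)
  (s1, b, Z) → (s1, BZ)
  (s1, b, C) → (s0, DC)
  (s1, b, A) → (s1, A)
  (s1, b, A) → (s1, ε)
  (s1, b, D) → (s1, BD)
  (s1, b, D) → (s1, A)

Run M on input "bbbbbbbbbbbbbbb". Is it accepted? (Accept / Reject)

One accepting computation: (s0, bbbbbbbbbbbbbbb, Z) ⊢ (s1, bbbbbbbbbbbbbbb, AZ) ⊢ (s1, bbbbbbbbbbbbbb, AZ) ⊢ (s1, bbbbbbbbbbbbb, AZ) ⊢ (s1, bbbbbbbbbbbb, AZ) ⊢ (s1, bbbbbbbbbbb, AZ) ⊢ (s1, bbbbbbbbbb, AZ) ⊢ (s1, bbbbbbbbb, AZ) ⊢ (s1, bbbbbbbb, AZ) ⊢ (s1, bbbbbbb, AZ) ⊢ (s1, bbbbbb, AZ) ⊢ (s1, bbbbb, AZ) ⊢ (s1, bbbb, AZ) ⊢ (s1, bbb, AZ) ⊢ (s1, bb, AZ) ⊢ (s1, b, AZ) ⊢ (s1, ε, Z) ⊢ (s1, ε, ε)
All input consumed and the stack is empty.

Accept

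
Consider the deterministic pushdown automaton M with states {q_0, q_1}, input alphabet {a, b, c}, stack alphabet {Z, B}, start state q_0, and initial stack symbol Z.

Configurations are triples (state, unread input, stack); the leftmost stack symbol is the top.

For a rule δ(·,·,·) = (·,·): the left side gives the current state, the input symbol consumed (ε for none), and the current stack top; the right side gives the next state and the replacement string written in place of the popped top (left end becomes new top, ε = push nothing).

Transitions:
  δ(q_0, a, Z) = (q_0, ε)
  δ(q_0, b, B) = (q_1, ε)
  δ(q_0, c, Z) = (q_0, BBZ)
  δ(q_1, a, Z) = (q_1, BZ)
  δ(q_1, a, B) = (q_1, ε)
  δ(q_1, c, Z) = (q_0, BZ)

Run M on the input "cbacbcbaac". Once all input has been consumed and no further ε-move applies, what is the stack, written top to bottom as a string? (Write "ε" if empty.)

(q_0, cbacbcbaac, Z)
  read c, top Z: go to q_0, push BBZ → (q_0, bacbcbaac, BBZ)
  read b, top B: go to q_1, push ε → (q_1, acbcbaac, BZ)
  read a, top B: go to q_1, push ε → (q_1, cbcbaac, Z)
  read c, top Z: go to q_0, push BZ → (q_0, bcbaac, BZ)
  read b, top B: go to q_1, push ε → (q_1, cbaac, Z)
  read c, top Z: go to q_0, push BZ → (q_0, baac, BZ)
  read b, top B: go to q_1, push ε → (q_1, aac, Z)
  read a, top Z: go to q_1, push BZ → (q_1, ac, BZ)
  read a, top B: go to q_1, push ε → (q_1, c, Z)
  read c, top Z: go to q_0, push BZ → (q_0, ε, BZ)
All input consumed in state q_0 with stack BZ.

BZ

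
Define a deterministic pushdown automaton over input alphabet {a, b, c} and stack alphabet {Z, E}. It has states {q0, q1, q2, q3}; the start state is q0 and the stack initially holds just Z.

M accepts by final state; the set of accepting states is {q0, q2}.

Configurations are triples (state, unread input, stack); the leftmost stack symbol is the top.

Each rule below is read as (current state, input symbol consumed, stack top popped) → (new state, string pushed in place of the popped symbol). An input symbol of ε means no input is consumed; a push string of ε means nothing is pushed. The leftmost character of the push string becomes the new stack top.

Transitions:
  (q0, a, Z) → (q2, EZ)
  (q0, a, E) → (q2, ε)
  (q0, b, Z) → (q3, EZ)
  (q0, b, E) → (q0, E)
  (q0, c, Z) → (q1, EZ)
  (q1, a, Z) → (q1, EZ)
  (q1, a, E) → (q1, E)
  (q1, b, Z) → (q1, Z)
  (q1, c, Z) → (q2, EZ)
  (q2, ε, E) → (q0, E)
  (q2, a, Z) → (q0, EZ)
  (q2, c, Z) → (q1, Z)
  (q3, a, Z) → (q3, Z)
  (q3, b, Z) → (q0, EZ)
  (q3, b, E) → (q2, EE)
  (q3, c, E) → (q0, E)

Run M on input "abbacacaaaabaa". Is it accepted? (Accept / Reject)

(q0, abbacacaaaabaa, Z)
  read a, top Z: go to q2, push EZ → (q2, bbacacaaaabaa, EZ)
  ε-move, top E: go to q0, push E → (q0, bbacacaaaabaa, EZ)
  read b, top E: go to q0, push E → (q0, bacacaaaabaa, EZ)
  read b, top E: go to q0, push E → (q0, acacaaaabaa, EZ)
  read a, top E: go to q2, push ε → (q2, cacaaaabaa, Z)
  read c, top Z: go to q1, push Z → (q1, acaaaabaa, Z)
  read a, top Z: go to q1, push EZ → (q1, caaaabaa, EZ)
No transition applies at (q1, caaaabaa, EZ); input not fully consumed.

Reject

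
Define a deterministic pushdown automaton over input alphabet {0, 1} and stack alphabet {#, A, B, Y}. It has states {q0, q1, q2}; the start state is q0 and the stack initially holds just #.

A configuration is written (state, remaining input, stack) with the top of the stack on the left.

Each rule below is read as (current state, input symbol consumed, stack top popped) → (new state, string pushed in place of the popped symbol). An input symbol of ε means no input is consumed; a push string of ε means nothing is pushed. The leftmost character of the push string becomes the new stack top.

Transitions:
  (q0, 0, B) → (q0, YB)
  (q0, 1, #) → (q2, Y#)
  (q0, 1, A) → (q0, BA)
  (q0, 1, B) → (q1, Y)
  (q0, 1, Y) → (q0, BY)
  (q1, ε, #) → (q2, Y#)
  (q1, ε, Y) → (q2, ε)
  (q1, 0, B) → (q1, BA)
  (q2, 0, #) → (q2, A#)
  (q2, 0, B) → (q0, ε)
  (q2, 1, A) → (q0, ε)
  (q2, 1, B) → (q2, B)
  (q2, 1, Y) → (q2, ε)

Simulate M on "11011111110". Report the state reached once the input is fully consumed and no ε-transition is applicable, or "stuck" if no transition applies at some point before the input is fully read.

stuck

(q0, 11011111110, #)
  read 1, top #: go to q2, push Y# → (q2, 1011111110, Y#)
  read 1, top Y: go to q2, push ε → (q2, 011111110, #)
  read 0, top #: go to q2, push A# → (q2, 11111110, A#)
  read 1, top A: go to q0, push ε → (q0, 1111110, #)
  read 1, top #: go to q2, push Y# → (q2, 111110, Y#)
  read 1, top Y: go to q2, push ε → (q2, 11110, #)
No transition for (q2, 1, top #); M blocks with input 11110 remaining.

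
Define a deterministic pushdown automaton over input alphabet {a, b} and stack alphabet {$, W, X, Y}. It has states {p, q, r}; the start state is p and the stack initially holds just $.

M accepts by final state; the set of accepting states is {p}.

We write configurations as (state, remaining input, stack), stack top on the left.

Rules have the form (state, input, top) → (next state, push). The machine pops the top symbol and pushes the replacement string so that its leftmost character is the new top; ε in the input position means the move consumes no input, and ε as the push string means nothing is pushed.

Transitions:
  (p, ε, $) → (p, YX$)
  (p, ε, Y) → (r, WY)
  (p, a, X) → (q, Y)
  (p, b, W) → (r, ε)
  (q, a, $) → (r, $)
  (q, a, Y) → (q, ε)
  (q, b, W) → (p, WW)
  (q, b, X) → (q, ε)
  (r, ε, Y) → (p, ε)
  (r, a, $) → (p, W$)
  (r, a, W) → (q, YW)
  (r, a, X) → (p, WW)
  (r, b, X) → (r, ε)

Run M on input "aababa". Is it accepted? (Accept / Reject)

Reject

(p, aababa, $)
  ε-move, top $: go to p, push YX$ → (p, aababa, YX$)
  ε-move, top Y: go to r, push WY → (r, aababa, WYX$)
  read a, top W: go to q, push YW → (q, ababa, YWYX$)
  read a, top Y: go to q, push ε → (q, baba, WYX$)
  read b, top W: go to p, push WW → (p, aba, WWYX$)
No transition applies at (p, aba, WWYX$); input not fully consumed.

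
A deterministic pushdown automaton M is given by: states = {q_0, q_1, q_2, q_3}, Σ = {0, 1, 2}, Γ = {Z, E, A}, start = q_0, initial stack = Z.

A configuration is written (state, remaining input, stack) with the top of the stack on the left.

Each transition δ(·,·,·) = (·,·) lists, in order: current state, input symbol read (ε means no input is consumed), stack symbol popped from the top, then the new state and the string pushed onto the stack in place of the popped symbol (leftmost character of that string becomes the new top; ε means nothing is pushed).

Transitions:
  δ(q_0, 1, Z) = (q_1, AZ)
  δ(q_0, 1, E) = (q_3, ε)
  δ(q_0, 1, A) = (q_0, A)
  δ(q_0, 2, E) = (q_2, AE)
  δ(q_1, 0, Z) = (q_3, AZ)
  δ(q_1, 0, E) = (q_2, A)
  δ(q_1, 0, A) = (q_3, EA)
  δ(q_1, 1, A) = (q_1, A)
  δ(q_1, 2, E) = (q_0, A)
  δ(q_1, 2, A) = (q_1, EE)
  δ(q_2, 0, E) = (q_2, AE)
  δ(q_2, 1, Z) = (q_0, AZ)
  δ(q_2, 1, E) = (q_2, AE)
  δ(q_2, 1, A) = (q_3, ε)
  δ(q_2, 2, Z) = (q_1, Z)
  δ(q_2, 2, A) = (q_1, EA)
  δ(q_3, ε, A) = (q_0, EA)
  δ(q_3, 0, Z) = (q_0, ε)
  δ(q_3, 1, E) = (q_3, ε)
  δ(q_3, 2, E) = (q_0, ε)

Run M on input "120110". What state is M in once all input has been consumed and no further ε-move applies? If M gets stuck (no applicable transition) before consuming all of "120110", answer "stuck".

q_0

(q_0, 120110, Z) ⊢ (q_1, 20110, AZ) ⊢ (q_1, 0110, EEZ) ⊢ (q_2, 110, AEZ) ⊢ (q_3, 10, EZ) ⊢ (q_3, 0, Z) ⊢ (q_0, ε, ε)
All input consumed; M is in state q_0.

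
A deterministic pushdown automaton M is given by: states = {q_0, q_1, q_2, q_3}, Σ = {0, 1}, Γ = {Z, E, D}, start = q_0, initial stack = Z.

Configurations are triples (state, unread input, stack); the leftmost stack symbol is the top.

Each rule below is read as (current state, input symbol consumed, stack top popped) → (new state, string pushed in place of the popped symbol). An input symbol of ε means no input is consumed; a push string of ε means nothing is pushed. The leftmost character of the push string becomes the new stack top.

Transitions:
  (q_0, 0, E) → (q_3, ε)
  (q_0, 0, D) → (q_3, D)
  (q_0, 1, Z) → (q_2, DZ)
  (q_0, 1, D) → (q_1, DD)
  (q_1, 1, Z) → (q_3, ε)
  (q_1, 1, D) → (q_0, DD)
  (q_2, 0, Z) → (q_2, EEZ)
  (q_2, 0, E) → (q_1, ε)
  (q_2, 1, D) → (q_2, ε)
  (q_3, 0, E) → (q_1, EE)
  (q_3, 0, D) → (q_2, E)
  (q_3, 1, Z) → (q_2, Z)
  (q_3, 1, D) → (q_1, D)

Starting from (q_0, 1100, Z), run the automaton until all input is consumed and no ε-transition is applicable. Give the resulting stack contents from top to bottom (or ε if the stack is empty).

EZ

(q_0, 1100, Z) ⊢ (q_2, 100, DZ) ⊢ (q_2, 00, Z) ⊢ (q_2, 0, EEZ) ⊢ (q_1, ε, EZ)
All input consumed in state q_1 with stack EZ.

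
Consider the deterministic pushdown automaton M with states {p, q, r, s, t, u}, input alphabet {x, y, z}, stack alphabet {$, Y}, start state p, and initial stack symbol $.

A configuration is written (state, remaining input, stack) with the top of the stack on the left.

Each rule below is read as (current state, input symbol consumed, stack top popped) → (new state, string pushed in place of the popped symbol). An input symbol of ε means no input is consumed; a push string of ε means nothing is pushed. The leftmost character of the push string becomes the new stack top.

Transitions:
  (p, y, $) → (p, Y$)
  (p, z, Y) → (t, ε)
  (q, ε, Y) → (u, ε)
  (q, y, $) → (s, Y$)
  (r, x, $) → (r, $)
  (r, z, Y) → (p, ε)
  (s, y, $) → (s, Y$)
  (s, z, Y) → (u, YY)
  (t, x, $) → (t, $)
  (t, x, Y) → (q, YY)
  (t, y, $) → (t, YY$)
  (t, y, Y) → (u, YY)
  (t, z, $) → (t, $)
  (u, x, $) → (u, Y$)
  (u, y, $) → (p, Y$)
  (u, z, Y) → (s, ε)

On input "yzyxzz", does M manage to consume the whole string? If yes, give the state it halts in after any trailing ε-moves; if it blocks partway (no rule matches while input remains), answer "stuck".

u

(p, yzyxzz, $)
  read y, top $: go to p, push Y$ → (p, zyxzz, Y$)
  read z, top Y: go to t, push ε → (t, yxzz, $)
  read y, top $: go to t, push YY$ → (t, xzz, YY$)
  read x, top Y: go to q, push YY → (q, zz, YYY$)
  ε-move, top Y: go to u, push ε → (u, zz, YY$)
  read z, top Y: go to s, push ε → (s, z, Y$)
  read z, top Y: go to u, push YY → (u, ε, YY$)
All input consumed; M is in state u.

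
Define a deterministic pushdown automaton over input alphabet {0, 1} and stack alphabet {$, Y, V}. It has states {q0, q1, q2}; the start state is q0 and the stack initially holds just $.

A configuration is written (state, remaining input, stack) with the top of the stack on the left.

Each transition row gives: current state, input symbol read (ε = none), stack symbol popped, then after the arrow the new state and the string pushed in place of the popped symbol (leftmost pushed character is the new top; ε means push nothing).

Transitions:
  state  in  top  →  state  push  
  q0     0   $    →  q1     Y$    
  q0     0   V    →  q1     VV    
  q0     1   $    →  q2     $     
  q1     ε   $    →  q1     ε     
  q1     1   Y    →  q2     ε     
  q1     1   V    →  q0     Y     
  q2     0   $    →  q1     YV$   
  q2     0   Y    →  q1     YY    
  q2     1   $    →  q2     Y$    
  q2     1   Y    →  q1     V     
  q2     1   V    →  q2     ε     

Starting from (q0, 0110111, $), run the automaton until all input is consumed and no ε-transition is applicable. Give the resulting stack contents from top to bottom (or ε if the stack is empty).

(q0, 0110111, $)
  read 0, top $: go to q1, push Y$ → (q1, 110111, Y$)
  read 1, top Y: go to q2, push ε → (q2, 10111, $)
  read 1, top $: go to q2, push Y$ → (q2, 0111, Y$)
  read 0, top Y: go to q1, push YY → (q1, 111, YY$)
  read 1, top Y: go to q2, push ε → (q2, 11, Y$)
  read 1, top Y: go to q1, push V → (q1, 1, V$)
  read 1, top V: go to q0, push Y → (q0, ε, Y$)
All input consumed in state q0 with stack Y$.

Y$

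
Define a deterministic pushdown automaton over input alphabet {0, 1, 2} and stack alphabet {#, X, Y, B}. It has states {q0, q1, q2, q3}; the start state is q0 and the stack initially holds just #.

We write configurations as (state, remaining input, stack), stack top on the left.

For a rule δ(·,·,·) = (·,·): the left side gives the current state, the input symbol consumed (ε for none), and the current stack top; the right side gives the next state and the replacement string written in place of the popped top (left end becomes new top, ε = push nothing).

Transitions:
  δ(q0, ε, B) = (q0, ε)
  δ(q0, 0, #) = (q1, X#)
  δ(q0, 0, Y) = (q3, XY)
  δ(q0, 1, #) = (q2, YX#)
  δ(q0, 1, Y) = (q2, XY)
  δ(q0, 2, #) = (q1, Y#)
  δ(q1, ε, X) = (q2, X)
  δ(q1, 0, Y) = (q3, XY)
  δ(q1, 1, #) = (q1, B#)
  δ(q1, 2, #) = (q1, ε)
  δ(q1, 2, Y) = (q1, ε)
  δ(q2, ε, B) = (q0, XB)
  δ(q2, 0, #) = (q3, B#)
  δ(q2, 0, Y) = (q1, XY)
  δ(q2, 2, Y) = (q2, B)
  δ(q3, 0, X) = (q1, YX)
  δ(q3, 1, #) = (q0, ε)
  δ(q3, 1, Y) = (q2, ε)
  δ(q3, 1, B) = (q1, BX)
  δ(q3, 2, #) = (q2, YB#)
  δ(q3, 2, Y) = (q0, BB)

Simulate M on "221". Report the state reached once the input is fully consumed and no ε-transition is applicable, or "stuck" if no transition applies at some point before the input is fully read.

q1

(q0, 221, #)
  read 2, top #: go to q1, push Y# → (q1, 21, Y#)
  read 2, top Y: go to q1, push ε → (q1, 1, #)
  read 1, top #: go to q1, push B# → (q1, ε, B#)
All input consumed; M is in state q1.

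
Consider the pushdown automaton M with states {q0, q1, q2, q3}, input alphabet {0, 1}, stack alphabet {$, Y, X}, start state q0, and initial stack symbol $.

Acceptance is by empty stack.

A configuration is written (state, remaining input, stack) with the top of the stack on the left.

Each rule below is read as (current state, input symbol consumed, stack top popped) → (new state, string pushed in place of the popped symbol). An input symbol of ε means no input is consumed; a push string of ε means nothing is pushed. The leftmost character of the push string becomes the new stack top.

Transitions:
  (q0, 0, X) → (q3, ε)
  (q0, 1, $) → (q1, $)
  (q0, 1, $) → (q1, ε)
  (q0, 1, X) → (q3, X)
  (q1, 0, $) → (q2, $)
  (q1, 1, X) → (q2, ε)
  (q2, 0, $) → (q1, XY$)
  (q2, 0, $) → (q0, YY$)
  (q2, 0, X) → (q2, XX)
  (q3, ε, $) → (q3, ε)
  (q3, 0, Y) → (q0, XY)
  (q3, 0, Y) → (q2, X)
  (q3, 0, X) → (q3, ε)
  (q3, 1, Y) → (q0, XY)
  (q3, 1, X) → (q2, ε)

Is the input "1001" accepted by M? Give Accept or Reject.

No computation consumes all input and empties the stack.

Reject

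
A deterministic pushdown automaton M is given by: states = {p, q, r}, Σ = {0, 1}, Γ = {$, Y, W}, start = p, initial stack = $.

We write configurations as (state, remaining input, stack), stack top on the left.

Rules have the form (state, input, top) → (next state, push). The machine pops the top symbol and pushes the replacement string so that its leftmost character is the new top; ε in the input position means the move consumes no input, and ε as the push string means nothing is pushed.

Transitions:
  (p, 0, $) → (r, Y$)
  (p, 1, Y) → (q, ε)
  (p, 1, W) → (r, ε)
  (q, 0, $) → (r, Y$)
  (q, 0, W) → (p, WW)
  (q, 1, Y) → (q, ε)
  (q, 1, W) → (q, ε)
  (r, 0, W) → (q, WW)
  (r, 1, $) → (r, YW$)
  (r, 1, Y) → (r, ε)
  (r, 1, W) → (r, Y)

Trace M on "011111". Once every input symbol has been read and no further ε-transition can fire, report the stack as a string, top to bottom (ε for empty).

(p, 011111, $) ⊢ (r, 11111, Y$) ⊢ (r, 1111, $) ⊢ (r, 111, YW$) ⊢ (r, 11, W$) ⊢ (r, 1, Y$) ⊢ (r, ε, $)
All input consumed in state r with stack $.

$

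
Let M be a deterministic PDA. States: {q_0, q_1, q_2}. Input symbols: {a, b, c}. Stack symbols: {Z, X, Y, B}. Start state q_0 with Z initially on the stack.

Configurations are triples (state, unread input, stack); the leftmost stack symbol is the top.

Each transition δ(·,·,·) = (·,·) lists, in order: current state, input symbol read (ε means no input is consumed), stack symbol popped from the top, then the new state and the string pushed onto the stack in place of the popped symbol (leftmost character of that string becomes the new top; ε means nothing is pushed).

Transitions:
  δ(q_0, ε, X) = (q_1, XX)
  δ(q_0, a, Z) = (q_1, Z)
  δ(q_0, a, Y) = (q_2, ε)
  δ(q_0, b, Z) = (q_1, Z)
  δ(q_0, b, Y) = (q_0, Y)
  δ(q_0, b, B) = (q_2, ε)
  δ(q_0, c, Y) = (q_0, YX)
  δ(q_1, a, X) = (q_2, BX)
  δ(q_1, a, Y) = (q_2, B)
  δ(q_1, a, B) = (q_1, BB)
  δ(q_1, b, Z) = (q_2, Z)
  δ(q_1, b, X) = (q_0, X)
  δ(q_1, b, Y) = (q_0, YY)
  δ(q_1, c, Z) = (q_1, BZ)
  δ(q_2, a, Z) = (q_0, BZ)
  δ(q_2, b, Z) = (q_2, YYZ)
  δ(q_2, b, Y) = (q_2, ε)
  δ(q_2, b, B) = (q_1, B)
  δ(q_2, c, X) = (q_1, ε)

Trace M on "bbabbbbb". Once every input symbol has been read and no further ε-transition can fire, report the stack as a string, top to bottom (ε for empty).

(q_0, bbabbbbb, Z)
  read b, top Z: go to q_1, push Z → (q_1, babbbbb, Z)
  read b, top Z: go to q_2, push Z → (q_2, abbbbb, Z)
  read a, top Z: go to q_0, push BZ → (q_0, bbbbb, BZ)
  read b, top B: go to q_2, push ε → (q_2, bbbb, Z)
  read b, top Z: go to q_2, push YYZ → (q_2, bbb, YYZ)
  read b, top Y: go to q_2, push ε → (q_2, bb, YZ)
  read b, top Y: go to q_2, push ε → (q_2, b, Z)
  read b, top Z: go to q_2, push YYZ → (q_2, ε, YYZ)
All input consumed in state q_2 with stack YYZ.

YYZ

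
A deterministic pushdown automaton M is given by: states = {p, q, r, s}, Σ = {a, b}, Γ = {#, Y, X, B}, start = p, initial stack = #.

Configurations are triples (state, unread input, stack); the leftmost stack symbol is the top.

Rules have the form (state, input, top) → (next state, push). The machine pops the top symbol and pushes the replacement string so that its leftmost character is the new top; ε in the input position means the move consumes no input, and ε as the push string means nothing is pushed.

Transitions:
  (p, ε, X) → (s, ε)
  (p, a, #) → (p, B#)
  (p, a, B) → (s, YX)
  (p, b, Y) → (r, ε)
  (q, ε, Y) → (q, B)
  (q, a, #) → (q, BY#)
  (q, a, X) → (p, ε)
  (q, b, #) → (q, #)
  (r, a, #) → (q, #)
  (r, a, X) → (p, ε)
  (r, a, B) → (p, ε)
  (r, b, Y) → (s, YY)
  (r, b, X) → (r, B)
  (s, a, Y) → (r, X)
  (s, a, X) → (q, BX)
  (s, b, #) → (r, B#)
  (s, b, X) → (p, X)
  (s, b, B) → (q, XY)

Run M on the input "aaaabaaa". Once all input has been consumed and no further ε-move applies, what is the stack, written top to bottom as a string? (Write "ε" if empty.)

YX#

(p, aaaabaaa, #)
  read a, top #: go to p, push B# → (p, aaabaaa, B#)
  read a, top B: go to s, push YX → (s, aabaaa, YX#)
  read a, top Y: go to r, push X → (r, abaaa, XX#)
  read a, top X: go to p, push ε → (p, baaa, X#)
  ε-move, top X: go to s, push ε → (s, baaa, #)
  read b, top #: go to r, push B# → (r, aaa, B#)
  read a, top B: go to p, push ε → (p, aa, #)
  read a, top #: go to p, push B# → (p, a, B#)
  read a, top B: go to s, push YX → (s, ε, YX#)
All input consumed in state s with stack YX#.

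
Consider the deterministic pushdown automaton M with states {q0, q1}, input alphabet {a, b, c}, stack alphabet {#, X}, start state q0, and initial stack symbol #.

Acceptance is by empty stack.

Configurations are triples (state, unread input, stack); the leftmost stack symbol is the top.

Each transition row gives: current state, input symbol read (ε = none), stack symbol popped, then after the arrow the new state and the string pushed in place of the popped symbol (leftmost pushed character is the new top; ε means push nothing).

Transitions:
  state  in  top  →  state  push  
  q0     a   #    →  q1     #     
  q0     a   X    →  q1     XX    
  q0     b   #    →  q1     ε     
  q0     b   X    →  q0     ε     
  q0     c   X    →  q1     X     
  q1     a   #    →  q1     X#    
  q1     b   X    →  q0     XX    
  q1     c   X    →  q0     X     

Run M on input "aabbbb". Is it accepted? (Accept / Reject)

(q0, aabbbb, #) ⊢ (q1, abbbb, #) ⊢ (q1, bbbb, X#) ⊢ (q0, bbb, XX#) ⊢ (q0, bb, X#) ⊢ (q0, b, #) ⊢ (q1, ε, ε)
All input consumed and the stack is empty.

Accept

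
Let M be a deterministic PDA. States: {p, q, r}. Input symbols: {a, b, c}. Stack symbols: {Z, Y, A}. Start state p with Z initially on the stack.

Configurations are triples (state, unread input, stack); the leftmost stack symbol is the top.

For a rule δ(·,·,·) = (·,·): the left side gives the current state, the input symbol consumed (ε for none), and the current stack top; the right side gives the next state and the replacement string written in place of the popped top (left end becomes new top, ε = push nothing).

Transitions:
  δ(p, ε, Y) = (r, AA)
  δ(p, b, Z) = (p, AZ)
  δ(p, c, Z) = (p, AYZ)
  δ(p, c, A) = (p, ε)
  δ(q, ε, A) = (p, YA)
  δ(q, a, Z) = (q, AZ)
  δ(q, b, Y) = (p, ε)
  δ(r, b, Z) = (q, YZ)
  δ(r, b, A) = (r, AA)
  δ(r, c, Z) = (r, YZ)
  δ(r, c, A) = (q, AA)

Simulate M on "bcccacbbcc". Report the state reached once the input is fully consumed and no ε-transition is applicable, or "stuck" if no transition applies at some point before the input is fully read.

(p, bcccacbbcc, Z)
  read b, top Z: go to p, push AZ → (p, cccacbbcc, AZ)
  read c, top A: go to p, push ε → (p, ccacbbcc, Z)
  read c, top Z: go to p, push AYZ → (p, cacbbcc, AYZ)
  read c, top A: go to p, push ε → (p, acbbcc, YZ)
  ε-move, top Y: go to r, push AA → (r, acbbcc, AAZ)
No transition for (r, a, top A); M blocks with input acbbcc remaining.

stuck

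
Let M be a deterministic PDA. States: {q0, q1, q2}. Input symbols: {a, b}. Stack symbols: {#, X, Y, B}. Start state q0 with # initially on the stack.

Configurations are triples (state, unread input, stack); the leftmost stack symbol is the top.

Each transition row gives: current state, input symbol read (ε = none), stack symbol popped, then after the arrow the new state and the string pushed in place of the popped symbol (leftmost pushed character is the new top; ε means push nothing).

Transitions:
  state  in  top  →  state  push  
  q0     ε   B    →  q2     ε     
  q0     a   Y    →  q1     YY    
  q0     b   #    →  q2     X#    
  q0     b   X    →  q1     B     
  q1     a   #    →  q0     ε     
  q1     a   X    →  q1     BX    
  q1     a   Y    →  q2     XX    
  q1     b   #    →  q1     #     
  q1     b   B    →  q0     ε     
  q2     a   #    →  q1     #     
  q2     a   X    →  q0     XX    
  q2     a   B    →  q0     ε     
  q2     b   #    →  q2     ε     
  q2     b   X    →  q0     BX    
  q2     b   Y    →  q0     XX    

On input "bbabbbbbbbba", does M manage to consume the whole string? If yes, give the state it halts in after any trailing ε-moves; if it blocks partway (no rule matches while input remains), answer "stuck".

(q0, bbabbbbbbbba, #)
  read b, top #: go to q2, push X# → (q2, babbbbbbbba, X#)
  read b, top X: go to q0, push BX → (q0, abbbbbbbba, BX#)
  ε-move, top B: go to q2, push ε → (q2, abbbbbbbba, X#)
  read a, top X: go to q0, push XX → (q0, bbbbbbbba, XX#)
  read b, top X: go to q1, push B → (q1, bbbbbbba, BX#)
  read b, top B: go to q0, push ε → (q0, bbbbbba, X#)
  read b, top X: go to q1, push B → (q1, bbbbba, B#)
  read b, top B: go to q0, push ε → (q0, bbbba, #)
  read b, top #: go to q2, push X# → (q2, bbba, X#)
  read b, top X: go to q0, push BX → (q0, bba, BX#)
  ε-move, top B: go to q2, push ε → (q2, bba, X#)
  read b, top X: go to q0, push BX → (q0, ba, BX#)
  ε-move, top B: go to q2, push ε → (q2, ba, X#)
  read b, top X: go to q0, push BX → (q0, a, BX#)
  ε-move, top B: go to q2, push ε → (q2, a, X#)
  read a, top X: go to q0, push XX → (q0, ε, XX#)
All input consumed; M is in state q0.

q0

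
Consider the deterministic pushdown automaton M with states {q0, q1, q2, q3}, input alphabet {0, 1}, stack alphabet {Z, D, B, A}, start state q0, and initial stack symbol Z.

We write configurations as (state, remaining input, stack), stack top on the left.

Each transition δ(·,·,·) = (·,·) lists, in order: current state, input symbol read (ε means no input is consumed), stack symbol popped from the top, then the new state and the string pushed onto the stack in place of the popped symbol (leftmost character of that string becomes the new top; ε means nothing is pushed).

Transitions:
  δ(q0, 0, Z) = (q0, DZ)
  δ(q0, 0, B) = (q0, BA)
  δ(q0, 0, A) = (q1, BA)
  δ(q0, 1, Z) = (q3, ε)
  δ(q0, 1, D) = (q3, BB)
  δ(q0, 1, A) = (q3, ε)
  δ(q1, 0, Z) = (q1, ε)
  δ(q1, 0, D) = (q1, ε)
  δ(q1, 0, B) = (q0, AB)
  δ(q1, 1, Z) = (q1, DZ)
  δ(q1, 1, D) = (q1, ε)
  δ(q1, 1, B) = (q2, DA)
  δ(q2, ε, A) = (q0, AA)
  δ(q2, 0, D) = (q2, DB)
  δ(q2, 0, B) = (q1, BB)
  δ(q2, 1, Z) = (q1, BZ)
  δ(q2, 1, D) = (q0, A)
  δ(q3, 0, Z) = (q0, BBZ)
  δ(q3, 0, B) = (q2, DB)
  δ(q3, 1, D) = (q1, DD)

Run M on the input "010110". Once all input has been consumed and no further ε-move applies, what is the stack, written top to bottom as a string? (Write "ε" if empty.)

DBBZ

(q0, 010110, Z) ⊢ (q0, 10110, DZ) ⊢ (q3, 0110, BBZ) ⊢ (q2, 110, DBBZ) ⊢ (q0, 10, ABBZ) ⊢ (q3, 0, BBZ) ⊢ (q2, ε, DBBZ)
All input consumed in state q2 with stack DBBZ.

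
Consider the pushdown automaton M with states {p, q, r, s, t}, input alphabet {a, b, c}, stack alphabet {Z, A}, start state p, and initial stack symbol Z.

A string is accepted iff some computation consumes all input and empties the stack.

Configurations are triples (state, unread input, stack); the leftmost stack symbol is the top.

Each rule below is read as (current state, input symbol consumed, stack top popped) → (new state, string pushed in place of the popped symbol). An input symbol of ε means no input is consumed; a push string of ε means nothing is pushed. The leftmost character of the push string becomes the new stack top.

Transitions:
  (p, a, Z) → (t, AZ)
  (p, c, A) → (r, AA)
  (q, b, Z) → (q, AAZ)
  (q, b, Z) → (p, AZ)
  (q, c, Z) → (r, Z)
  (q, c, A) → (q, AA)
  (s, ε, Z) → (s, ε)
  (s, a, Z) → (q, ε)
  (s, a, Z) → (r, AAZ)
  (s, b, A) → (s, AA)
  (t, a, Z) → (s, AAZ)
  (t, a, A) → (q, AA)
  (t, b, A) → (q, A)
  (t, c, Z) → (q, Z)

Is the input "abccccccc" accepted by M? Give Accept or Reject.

No computation consumes all input and empties the stack.

Reject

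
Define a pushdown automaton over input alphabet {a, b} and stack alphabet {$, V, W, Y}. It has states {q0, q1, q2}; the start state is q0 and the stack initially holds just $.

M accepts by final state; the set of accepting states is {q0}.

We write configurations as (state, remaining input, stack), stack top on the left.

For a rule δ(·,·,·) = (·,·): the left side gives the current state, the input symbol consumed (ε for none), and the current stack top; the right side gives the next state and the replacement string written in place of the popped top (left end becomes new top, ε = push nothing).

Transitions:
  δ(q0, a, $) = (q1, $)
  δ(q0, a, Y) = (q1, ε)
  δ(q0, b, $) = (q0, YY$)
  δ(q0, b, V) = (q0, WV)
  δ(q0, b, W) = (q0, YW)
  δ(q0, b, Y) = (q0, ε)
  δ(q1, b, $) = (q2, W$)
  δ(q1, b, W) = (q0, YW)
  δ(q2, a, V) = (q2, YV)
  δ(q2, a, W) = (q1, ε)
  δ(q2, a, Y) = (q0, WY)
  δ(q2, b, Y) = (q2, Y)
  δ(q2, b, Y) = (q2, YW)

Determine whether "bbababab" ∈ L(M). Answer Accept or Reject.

No computation consumes all input and reaches a final state.

Reject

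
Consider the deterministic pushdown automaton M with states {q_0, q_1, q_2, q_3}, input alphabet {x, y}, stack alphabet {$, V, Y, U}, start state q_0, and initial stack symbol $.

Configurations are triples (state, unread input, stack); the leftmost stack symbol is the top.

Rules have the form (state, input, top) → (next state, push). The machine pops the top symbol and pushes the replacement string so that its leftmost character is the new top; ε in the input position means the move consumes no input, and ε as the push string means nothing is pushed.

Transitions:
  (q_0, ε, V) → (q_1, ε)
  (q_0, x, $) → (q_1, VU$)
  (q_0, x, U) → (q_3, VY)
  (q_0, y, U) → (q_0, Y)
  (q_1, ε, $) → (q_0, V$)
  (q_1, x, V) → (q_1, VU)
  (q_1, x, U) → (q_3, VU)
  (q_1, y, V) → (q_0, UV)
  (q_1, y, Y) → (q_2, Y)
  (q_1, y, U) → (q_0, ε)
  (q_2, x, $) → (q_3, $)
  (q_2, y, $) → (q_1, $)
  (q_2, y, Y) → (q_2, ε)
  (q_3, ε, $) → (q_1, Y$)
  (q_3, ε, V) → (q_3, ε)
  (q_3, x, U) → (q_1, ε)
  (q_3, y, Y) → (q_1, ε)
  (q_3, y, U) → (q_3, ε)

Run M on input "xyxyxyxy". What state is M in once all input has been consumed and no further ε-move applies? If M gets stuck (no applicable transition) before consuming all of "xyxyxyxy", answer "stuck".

(q_0, xyxyxyxy, $) ⊢ (q_1, yxyxyxy, VU$) ⊢ (q_0, xyxyxy, UVU$) ⊢ (q_3, yxyxy, VYVU$) ⊢ (q_3, yxyxy, YVU$) ⊢ (q_1, xyxy, VU$) ⊢ (q_1, yxy, VUU$) ⊢ (q_0, xy, UVUU$) ⊢ (q_3, y, VYVUU$) ⊢ (q_3, y, YVUU$) ⊢ (q_1, ε, VUU$)
All input consumed; M is in state q_1.

q_1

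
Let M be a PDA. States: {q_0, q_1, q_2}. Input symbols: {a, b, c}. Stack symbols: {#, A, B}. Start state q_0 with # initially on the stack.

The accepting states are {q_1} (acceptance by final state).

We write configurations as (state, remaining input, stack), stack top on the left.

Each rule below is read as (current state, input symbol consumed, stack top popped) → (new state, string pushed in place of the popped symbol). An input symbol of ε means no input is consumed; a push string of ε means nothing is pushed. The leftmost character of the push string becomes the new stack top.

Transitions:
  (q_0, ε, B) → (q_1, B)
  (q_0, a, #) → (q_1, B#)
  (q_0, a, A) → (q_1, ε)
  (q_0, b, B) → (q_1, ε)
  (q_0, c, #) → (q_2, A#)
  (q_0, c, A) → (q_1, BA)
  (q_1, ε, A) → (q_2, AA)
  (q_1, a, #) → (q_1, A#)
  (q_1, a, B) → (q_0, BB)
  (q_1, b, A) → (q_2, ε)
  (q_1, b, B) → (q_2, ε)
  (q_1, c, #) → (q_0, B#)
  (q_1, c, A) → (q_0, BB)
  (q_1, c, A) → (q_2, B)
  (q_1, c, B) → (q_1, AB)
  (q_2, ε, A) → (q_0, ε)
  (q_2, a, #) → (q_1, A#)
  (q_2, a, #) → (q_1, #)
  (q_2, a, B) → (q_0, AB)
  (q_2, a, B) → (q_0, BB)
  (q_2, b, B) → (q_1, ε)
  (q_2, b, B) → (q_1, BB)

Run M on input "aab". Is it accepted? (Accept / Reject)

One accepting computation: (q_0, aab, #) ⊢ (q_1, ab, B#) ⊢ (q_0, b, BB#) ⊢ (q_1, ε, B#)
All input consumed and state q_1 ∈ F.

Accept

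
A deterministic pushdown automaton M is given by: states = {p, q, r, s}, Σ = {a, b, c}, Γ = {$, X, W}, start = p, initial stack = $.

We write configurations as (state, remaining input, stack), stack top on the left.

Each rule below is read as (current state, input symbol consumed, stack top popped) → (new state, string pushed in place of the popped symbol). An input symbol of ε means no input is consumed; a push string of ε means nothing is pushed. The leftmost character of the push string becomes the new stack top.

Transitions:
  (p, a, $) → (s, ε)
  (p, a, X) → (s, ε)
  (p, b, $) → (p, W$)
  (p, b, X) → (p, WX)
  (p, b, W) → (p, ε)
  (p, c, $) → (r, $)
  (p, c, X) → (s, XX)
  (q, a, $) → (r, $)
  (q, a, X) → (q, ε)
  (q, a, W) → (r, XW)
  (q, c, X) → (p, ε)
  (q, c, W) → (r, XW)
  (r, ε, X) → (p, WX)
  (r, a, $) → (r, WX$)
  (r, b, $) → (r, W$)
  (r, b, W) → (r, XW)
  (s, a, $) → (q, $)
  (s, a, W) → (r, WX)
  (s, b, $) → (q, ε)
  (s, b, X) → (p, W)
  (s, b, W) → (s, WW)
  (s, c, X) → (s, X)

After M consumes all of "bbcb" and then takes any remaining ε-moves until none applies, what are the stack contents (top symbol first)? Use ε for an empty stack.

(p, bbcb, $)
  read b, top $: go to p, push W$ → (p, bcb, W$)
  read b, top W: go to p, push ε → (p, cb, $)
  read c, top $: go to r, push $ → (r, b, $)
  read b, top $: go to r, push W$ → (r, ε, W$)
All input consumed in state r with stack W$.

W$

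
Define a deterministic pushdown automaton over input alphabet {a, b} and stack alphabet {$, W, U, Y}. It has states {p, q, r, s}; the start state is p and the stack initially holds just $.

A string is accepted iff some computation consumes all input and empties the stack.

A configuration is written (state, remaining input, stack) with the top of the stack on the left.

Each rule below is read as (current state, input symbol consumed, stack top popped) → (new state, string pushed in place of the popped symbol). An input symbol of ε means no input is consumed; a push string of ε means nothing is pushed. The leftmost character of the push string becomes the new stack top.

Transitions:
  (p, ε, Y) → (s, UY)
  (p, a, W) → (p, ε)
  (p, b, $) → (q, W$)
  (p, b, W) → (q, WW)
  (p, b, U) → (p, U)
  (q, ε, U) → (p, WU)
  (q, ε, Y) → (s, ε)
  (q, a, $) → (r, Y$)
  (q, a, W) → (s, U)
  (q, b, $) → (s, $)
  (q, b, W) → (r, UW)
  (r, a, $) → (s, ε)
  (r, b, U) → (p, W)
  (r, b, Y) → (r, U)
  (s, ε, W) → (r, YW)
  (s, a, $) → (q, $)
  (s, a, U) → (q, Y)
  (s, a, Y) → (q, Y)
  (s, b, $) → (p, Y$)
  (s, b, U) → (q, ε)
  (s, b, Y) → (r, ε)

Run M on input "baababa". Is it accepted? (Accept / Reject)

Accept

(p, baababa, $) ⊢ (q, aababa, W$) ⊢ (s, ababa, U$) ⊢ (q, baba, Y$) ⊢ (s, baba, $) ⊢ (p, aba, Y$) ⊢ (s, aba, UY$) ⊢ (q, ba, YY$) ⊢ (s, ba, Y$) ⊢ (r, a, $) ⊢ (s, ε, ε)
All input consumed and the stack is empty.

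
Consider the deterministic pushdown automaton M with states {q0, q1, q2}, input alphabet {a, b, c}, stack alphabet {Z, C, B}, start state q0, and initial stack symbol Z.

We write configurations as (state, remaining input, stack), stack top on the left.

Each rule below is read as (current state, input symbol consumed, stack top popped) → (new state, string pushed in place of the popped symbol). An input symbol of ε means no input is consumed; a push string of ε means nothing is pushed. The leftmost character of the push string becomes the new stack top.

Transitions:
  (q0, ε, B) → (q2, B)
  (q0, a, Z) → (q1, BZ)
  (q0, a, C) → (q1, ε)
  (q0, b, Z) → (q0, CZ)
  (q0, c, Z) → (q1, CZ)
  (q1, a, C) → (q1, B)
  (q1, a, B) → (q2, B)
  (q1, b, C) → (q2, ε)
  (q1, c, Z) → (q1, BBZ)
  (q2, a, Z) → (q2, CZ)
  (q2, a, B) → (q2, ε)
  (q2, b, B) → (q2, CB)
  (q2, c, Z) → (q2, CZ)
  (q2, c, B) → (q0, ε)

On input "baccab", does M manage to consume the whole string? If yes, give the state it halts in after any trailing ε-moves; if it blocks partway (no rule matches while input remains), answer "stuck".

(q0, baccab, Z)
  read b, top Z: go to q0, push CZ → (q0, accab, CZ)
  read a, top C: go to q1, push ε → (q1, ccab, Z)
  read c, top Z: go to q1, push BBZ → (q1, cab, BBZ)
No transition for (q1, c, top B); M blocks with input cab remaining.

stuck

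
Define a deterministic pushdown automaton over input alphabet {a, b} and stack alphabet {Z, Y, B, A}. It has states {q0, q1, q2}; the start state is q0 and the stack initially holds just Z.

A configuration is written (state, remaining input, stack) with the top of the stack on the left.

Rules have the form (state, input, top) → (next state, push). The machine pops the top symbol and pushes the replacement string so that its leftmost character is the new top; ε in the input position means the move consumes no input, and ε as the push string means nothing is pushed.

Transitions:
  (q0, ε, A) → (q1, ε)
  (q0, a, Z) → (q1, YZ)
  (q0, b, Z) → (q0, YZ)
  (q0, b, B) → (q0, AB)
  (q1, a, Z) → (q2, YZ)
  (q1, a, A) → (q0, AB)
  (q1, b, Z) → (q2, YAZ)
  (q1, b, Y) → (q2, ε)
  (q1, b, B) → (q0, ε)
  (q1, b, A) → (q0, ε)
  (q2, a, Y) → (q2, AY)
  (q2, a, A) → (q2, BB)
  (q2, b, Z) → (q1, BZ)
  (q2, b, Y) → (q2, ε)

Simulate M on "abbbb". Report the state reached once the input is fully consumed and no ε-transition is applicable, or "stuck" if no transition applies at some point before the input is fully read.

(q0, abbbb, Z)
  read a, top Z: go to q1, push YZ → (q1, bbbb, YZ)
  read b, top Y: go to q2, push ε → (q2, bbb, Z)
  read b, top Z: go to q1, push BZ → (q1, bb, BZ)
  read b, top B: go to q0, push ε → (q0, b, Z)
  read b, top Z: go to q0, push YZ → (q0, ε, YZ)
All input consumed; M is in state q0.

q0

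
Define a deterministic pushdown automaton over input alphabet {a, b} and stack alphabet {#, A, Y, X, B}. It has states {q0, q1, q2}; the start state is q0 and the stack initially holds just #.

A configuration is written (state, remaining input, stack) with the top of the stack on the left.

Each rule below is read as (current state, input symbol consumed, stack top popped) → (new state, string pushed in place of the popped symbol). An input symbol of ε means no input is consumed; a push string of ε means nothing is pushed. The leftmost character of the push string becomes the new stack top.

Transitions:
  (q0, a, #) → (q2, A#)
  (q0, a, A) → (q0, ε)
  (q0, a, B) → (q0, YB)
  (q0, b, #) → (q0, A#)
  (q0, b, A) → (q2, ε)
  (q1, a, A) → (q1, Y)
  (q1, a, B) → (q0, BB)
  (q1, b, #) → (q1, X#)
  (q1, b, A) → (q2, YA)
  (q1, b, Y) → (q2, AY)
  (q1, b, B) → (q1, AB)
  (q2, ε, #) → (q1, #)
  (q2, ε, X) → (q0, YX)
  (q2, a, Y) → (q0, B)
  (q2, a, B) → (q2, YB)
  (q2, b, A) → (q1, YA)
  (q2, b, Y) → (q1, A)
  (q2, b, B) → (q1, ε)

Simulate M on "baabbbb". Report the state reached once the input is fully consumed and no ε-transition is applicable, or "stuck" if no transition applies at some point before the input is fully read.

(q0, baabbbb, #) ⊢ (q0, aabbbb, A#) ⊢ (q0, abbbb, #) ⊢ (q2, bbbb, A#) ⊢ (q1, bbb, YA#) ⊢ (q2, bb, AYA#) ⊢ (q1, b, YAYA#) ⊢ (q2, ε, AYAYA#)
All input consumed; M is in state q2.

q2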